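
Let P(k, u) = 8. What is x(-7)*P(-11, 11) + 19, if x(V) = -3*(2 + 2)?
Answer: -77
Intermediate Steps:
x(V) = -12 (x(V) = -3*4 = -12)
x(-7)*P(-11, 11) + 19 = -12*8 + 19 = -96 + 19 = -77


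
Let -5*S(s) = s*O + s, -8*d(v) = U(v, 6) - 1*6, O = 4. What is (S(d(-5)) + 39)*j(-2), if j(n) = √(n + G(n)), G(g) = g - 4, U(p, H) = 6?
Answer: 78*I*√2 ≈ 110.31*I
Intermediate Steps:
d(v) = 0 (d(v) = -(6 - 1*6)/8 = -(6 - 6)/8 = -⅛*0 = 0)
G(g) = -4 + g
j(n) = √(-4 + 2*n) (j(n) = √(n + (-4 + n)) = √(-4 + 2*n))
S(s) = -s (S(s) = -(s*4 + s)/5 = -(4*s + s)/5 = -s)
(S(d(-5)) + 39)*j(-2) = (-1*0 + 39)*√(-4 + 2*(-2)) = (0 + 39)*√(-4 - 4) = 39*√(-8) = 39*(2*I*√2) = 78*I*√2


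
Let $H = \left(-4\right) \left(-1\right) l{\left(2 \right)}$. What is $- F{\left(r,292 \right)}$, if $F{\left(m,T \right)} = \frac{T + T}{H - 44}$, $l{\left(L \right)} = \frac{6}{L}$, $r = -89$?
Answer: $\frac{73}{4} \approx 18.25$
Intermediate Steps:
$H = 12$ ($H = \left(-4\right) \left(-1\right) \frac{6}{2} = 4 \cdot 6 \cdot \frac{1}{2} = 4 \cdot 3 = 12$)
$F{\left(m,T \right)} = - \frac{T}{16}$ ($F{\left(m,T \right)} = \frac{T + T}{12 - 44} = \frac{2 T}{-32} = 2 T \left(- \frac{1}{32}\right) = - \frac{T}{16}$)
$- F{\left(r,292 \right)} = - \frac{\left(-1\right) 292}{16} = \left(-1\right) \left(- \frac{73}{4}\right) = \frac{73}{4}$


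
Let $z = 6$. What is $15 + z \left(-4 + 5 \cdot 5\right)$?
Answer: $141$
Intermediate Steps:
$15 + z \left(-4 + 5 \cdot 5\right) = 15 + 6 \left(-4 + 5 \cdot 5\right) = 15 + 6 \left(-4 + 25\right) = 15 + 6 \cdot 21 = 15 + 126 = 141$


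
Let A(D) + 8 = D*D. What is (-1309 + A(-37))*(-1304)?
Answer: -67808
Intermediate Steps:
A(D) = -8 + D² (A(D) = -8 + D*D = -8 + D²)
(-1309 + A(-37))*(-1304) = (-1309 + (-8 + (-37)²))*(-1304) = (-1309 + (-8 + 1369))*(-1304) = (-1309 + 1361)*(-1304) = 52*(-1304) = -67808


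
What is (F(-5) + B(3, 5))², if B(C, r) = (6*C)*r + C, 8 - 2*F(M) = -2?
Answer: 9604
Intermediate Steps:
F(M) = 5 (F(M) = 4 - ½*(-2) = 4 + 1 = 5)
B(C, r) = C + 6*C*r (B(C, r) = 6*C*r + C = C + 6*C*r)
(F(-5) + B(3, 5))² = (5 + 3*(1 + 6*5))² = (5 + 3*(1 + 30))² = (5 + 3*31)² = (5 + 93)² = 98² = 9604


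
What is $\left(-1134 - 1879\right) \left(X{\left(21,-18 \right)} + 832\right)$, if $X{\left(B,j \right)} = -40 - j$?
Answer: $-2440530$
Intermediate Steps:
$\left(-1134 - 1879\right) \left(X{\left(21,-18 \right)} + 832\right) = \left(-1134 - 1879\right) \left(\left(-40 - -18\right) + 832\right) = - 3013 \left(\left(-40 + 18\right) + 832\right) = - 3013 \left(-22 + 832\right) = \left(-3013\right) 810 = -2440530$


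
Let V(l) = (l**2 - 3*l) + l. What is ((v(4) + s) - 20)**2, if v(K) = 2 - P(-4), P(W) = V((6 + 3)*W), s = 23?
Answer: 1857769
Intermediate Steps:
V(l) = l**2 - 2*l
P(W) = 9*W*(-2 + 9*W) (P(W) = ((6 + 3)*W)*(-2 + (6 + 3)*W) = (9*W)*(-2 + 9*W) = 9*W*(-2 + 9*W))
v(K) = -1366 (v(K) = 2 - 9*(-4)*(-2 + 9*(-4)) = 2 - 9*(-4)*(-2 - 36) = 2 - 9*(-4)*(-38) = 2 - 1*1368 = 2 - 1368 = -1366)
((v(4) + s) - 20)**2 = ((-1366 + 23) - 20)**2 = (-1343 - 20)**2 = (-1363)**2 = 1857769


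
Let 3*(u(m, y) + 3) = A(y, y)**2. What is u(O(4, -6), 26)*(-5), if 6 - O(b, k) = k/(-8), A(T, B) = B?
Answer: -3335/3 ≈ -1111.7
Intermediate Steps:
O(b, k) = 6 + k/8 (O(b, k) = 6 - k/(-8) = 6 - k*(-1)/8 = 6 - (-1)*k/8 = 6 + k/8)
u(m, y) = -3 + y**2/3
u(O(4, -6), 26)*(-5) = (-3 + (1/3)*26**2)*(-5) = (-3 + (1/3)*676)*(-5) = (-3 + 676/3)*(-5) = (667/3)*(-5) = -3335/3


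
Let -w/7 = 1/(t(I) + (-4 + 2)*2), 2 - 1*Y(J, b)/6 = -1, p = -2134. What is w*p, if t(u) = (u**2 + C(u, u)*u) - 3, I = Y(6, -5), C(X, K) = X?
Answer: 14938/641 ≈ 23.304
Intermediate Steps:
Y(J, b) = 18 (Y(J, b) = 12 - 6*(-1) = 12 + 6 = 18)
I = 18
t(u) = -3 + 2*u**2 (t(u) = (u**2 + u*u) - 3 = (u**2 + u**2) - 3 = 2*u**2 - 3 = -3 + 2*u**2)
w = -7/641 (w = -7/((-3 + 2*18**2) + (-4 + 2)*2) = -7/((-3 + 2*324) - 2*2) = -7/((-3 + 648) - 4) = -7/(645 - 4) = -7/641 ≈ -0.010920)
w*p = -7/641*(-2134) = 14938/641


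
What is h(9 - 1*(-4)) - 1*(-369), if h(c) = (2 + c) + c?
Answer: 397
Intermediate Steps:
h(c) = 2 + 2*c
h(9 - 1*(-4)) - 1*(-369) = (2 + 2*(9 - 1*(-4))) - 1*(-369) = (2 + 2*(9 + 4)) + 369 = (2 + 2*13) + 369 = (2 + 26) + 369 = 28 + 369 = 397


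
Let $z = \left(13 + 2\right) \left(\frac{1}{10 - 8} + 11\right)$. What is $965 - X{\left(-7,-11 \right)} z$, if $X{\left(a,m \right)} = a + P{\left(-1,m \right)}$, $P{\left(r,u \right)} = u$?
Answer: $4070$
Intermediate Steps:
$X{\left(a,m \right)} = a + m$
$z = \frac{345}{2}$ ($z = 15 \left(\frac{1}{2} + 11\right) = 15 \cdot \frac{23}{2} = \frac{345}{2} \approx 172.5$)
$965 - X{\left(-7,-11 \right)} z = 965 - \left(-7 - 11\right) \frac{345}{2} = 965 - \left(-18\right) \frac{345}{2} = 965 - -3105 = 965 + 3105 = 4070$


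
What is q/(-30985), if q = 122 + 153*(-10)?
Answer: 1408/30985 ≈ 0.045441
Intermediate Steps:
q = -1408 (q = 122 - 1530 = -1408)
q/(-30985) = -1408/(-30985) = -1408*(-1/30985) = 1408/30985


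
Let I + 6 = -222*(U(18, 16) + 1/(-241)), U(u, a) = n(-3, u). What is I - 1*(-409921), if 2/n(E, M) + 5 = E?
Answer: 197606225/482 ≈ 4.0997e+5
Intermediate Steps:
n(E, M) = 2/(-5 + E)
U(u, a) = -¼ (U(u, a) = 2/(-5 - 3) = 2/(-8) = 2*(-⅛) = -¼)
I = 24303/482 (I = -6 - 222*(-¼ + 1/(-241)) = -6 - 222*(-¼ - 1/241) = -6 - 222*(-245/964) = -6 + 27195/482 = 24303/482 ≈ 50.421)
I - 1*(-409921) = 24303/482 - 1*(-409921) = 24303/482 + 409921 = 197606225/482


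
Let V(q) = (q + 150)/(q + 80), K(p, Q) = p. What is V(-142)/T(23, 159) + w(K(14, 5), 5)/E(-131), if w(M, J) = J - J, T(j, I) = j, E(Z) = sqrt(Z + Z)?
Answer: -4/713 ≈ -0.0056101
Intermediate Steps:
E(Z) = sqrt(2)*sqrt(Z) (E(Z) = sqrt(2*Z) = sqrt(2)*sqrt(Z))
V(q) = (150 + q)/(80 + q)
w(M, J) = 0
V(-142)/T(23, 159) + w(K(14, 5), 5)/E(-131) = ((150 - 142)/(80 - 142))/23 + 0/((sqrt(2)*sqrt(-131))) = (8/(-62))*(1/23) + 0/((sqrt(2)*(I*sqrt(131)))) = -1/62*8*(1/23) + 0/((I*sqrt(262))) = -4/31*1/23 + 0*(-I*sqrt(262)/262) = -4/713 + 0 = -4/713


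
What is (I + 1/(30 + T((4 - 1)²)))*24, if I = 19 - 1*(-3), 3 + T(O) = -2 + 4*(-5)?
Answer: 2664/5 ≈ 532.80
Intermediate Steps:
T(O) = -25 (T(O) = -3 + (-2 + 4*(-5)) = -3 + (-2 - 20) = -3 - 22 = -25)
I = 22 (I = 19 + 3 = 22)
(I + 1/(30 + T((4 - 1)²)))*24 = (22 + 1/(30 - 25))*24 = (22 + 1/5)*24 = (22 + ⅕)*24 = (111/5)*24 = 2664/5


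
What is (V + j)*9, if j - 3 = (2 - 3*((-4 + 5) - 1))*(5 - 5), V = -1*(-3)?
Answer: 54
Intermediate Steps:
V = 3
j = 3 (j = 3 + (2 - 3*((-4 + 5) - 1))*(5 - 5) = 3 + (2 - 3*(1 - 1))*0 = 3 + (2 - 3*0)*0 = 3 + (2 + 0)*0 = 3 + 2*0 = 3 + 0 = 3)
(V + j)*9 = (3 + 3)*9 = 6*9 = 54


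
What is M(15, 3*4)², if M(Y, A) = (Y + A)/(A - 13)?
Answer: 729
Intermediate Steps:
M(Y, A) = (A + Y)/(-13 + A)
M(15, 3*4)² = ((3*4 + 15)/(-13 + 3*4))² = ((12 + 15)/(-13 + 12))² = (27/(-1))² = (-1*27)² = (-27)² = 729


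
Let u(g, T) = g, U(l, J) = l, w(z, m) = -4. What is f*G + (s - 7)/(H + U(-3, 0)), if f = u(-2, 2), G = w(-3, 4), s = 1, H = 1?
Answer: 11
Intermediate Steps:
G = -4
f = -2
f*G + (s - 7)/(H + U(-3, 0)) = -2*(-4) + (1 - 7)/(1 - 3) = 8 - 6/(-2) = 8 - 6*(-½) = 8 + 3 = 11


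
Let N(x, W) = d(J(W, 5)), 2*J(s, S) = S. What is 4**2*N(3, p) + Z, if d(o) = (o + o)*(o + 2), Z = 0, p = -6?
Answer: 360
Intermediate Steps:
J(s, S) = S/2
d(o) = 2*o*(2 + o) (d(o) = (2*o)*(2 + o) = 2*o*(2 + o))
N(x, W) = 45/2 (N(x, W) = 2*((1/2)*5)*(2 + (1/2)*5) = 2*(5/2)*(2 + 5/2) = 2*(5/2)*(9/2) = 45/2)
4**2*N(3, p) + Z = 4**2*(45/2) + 0 = 16*(45/2) + 0 = 360 + 0 = 360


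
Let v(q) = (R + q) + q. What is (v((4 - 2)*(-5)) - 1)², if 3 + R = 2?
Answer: 484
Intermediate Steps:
R = -1 (R = -3 + 2 = -1)
v(q) = -1 + 2*q (v(q) = (-1 + q) + q = -1 + 2*q)
(v((4 - 2)*(-5)) - 1)² = ((-1 + 2*((4 - 2)*(-5))) - 1)² = ((-1 + 2*(2*(-5))) - 1)² = ((-1 + 2*(-10)) - 1)² = ((-1 - 20) - 1)² = (-21 - 1)² = (-22)² = 484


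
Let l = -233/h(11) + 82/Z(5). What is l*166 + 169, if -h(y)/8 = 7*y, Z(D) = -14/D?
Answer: -1425929/308 ≈ -4629.6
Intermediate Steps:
h(y) = -56*y
l = -17807/616 (l = -233/((-56*11)) + 82/((-14/5)) = -233/(-616) + 82/((-14*1/5)) = -233*(-1/616) + 82/(-14/5) = 233/616 + 82*(-5/14) = 233/616 - 205/7 = -17807/616 ≈ -28.907)
l*166 + 169 = -17807/616*166 + 169 = -1477981/308 + 169 = -1425929/308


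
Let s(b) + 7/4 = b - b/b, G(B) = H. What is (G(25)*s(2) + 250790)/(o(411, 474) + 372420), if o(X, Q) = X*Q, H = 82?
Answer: 501457/1134468 ≈ 0.44202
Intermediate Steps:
G(B) = 82
o(X, Q) = Q*X
s(b) = -11/4 + b (s(b) = -7/4 + (b - b/b) = -7/4 + (b - 1*1) = -7/4 + (b - 1) = -7/4 + (-1 + b) = -11/4 + b)
(G(25)*s(2) + 250790)/(o(411, 474) + 372420) = (82*(-11/4 + 2) + 250790)/(474*411 + 372420) = (82*(-3/4) + 250790)/(194814 + 372420) = (-123/2 + 250790)/567234 = (501457/2)*(1/567234) = 501457/1134468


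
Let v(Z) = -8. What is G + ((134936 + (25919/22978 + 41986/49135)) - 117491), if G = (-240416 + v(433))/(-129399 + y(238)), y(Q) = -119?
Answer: 41153630673520907/2358531198670 ≈ 17449.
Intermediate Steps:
G = 120212/64759 (G = (-240416 - 8)/(-129399 - 119) = -240424/(-129518) = -240424*(-1/129518) = 120212/64759 ≈ 1.8563)
G + ((134936 + (25919/22978 + 41986/49135)) - 117491) = 120212/64759 + ((134936 + (25919/22978 + 41986/49135)) - 117491) = 120212/64759 + ((134936 + 2238284373/1129024030) - 117491) = 120212/64759 + (152348224796453/1129024030 - 117491) = 120212/64759 + 19698062487723/1129024030 = 41153630673520907/2358531198670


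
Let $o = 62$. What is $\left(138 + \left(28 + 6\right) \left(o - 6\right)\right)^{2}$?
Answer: $4169764$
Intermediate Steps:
$\left(138 + \left(28 + 6\right) \left(o - 6\right)\right)^{2} = \left(138 + \left(28 + 6\right) \left(62 - 6\right)\right)^{2} = \left(138 + 34 \cdot 56\right)^{2} = \left(138 + 1904\right)^{2} = 2042^{2} = 4169764$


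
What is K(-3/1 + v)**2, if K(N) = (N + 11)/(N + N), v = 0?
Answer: 16/9 ≈ 1.7778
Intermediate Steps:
K(N) = (11 + N)/(2*N) (K(N) = (11 + N)/((2*N)) = (11 + N)*(1/(2*N)) = (11 + N)/(2*N))
K(-3/1 + v)**2 = ((11 + (-3/1 + 0))/(2*(-3/1 + 0)))**2 = ((11 + (-3*1 + 0))/(2*(-3*1 + 0)))**2 = ((11 + (-3 + 0))/(2*(-3 + 0)))**2 = ((1/2)*(11 - 3)/(-3))**2 = ((1/2)*(-1/3)*8)**2 = (-4/3)**2 = 16/9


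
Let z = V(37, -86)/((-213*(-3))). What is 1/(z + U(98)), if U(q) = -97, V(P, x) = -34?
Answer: -639/62017 ≈ -0.010304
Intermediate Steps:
z = -34/639 (z = -34/((-213*(-3))) = -34/639 ≈ -0.053208)
1/(z + U(98)) = 1/(-34/639 - 97) = 1/(-62017/639) = -639/62017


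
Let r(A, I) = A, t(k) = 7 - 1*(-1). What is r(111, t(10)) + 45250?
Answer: 45361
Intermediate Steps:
t(k) = 8 (t(k) = 7 + 1 = 8)
r(111, t(10)) + 45250 = 111 + 45250 = 45361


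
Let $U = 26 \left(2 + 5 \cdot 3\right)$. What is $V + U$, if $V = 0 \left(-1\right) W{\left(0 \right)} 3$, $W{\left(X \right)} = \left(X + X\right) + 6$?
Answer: $442$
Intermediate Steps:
$W{\left(X \right)} = 6 + 2 X$ ($W{\left(X \right)} = 2 X + 6 = 6 + 2 X$)
$U = 442$ ($U = 26 \left(2 + 15\right) = 26 \cdot 17 = 442$)
$V = 0$ ($V = 0 \left(-1\right) \left(6 + 2 \cdot 0\right) 3 = 0 \left(6 + 0\right) 3 = 0 \cdot 6 \cdot 3 = 0 \cdot 3 = 0$)
$V + U = 0 + 442 = 442$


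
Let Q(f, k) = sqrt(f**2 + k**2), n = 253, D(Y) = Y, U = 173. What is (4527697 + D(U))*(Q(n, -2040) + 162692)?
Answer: 736648226040 + 4527870*sqrt(4225609) ≈ 7.4596e+11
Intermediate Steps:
(4527697 + D(U))*(Q(n, -2040) + 162692) = (4527697 + 173)*(sqrt(253**2 + (-2040)**2) + 162692) = 4527870*(sqrt(64009 + 4161600) + 162692) = 4527870*(sqrt(4225609) + 162692) = 4527870*(162692 + sqrt(4225609)) = 736648226040 + 4527870*sqrt(4225609)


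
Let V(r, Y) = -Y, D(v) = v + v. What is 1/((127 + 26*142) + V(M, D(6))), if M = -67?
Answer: 1/3807 ≈ 0.00026267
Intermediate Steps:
D(v) = 2*v
1/((127 + 26*142) + V(M, D(6))) = 1/((127 + 26*142) - 2*6) = 1/((127 + 3692) - 1*12) = 1/(3819 - 12) = 1/3807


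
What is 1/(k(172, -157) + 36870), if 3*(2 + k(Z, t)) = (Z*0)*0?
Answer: 1/36868 ≈ 2.7124e-5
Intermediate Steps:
k(Z, t) = -2 (k(Z, t) = -2 + ((Z*0)*0)/3 = -2 + (0*0)/3 = -2 + (⅓)*0 = -2 + 0 = -2)
1/(k(172, -157) + 36870) = 1/(-2 + 36870) = 1/36868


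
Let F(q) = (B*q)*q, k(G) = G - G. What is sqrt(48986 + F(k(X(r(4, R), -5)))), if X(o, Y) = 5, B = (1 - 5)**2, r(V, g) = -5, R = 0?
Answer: sqrt(48986) ≈ 221.33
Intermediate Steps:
B = 16 (B = (-4)**2 = 16)
k(G) = 0
F(q) = 16*q**2 (F(q) = (16*q)*q = 16*q**2)
sqrt(48986 + F(k(X(r(4, R), -5)))) = sqrt(48986 + 16*0**2) = sqrt(48986 + 16*0) = sqrt(48986 + 0) = sqrt(48986)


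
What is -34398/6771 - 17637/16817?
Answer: -232630431/37955969 ≈ -6.1290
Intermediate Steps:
-34398/6771 - 17637/16817 = -34398*1/6771 - 17637*1/16817 = -11466/2257 - 17637/16817 = -232630431/37955969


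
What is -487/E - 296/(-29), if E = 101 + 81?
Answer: 39749/5278 ≈ 7.5311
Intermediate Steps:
E = 182
-487/E - 296/(-29) = -487/182 - 296/(-29) = -487*1/182 - 296*(-1/29) = -487/182 + 296/29 = 39749/5278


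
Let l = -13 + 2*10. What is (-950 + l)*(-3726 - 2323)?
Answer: 5704207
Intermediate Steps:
l = 7 (l = -13 + 20 = 7)
(-950 + l)*(-3726 - 2323) = (-950 + 7)*(-3726 - 2323) = -943*(-6049) = 5704207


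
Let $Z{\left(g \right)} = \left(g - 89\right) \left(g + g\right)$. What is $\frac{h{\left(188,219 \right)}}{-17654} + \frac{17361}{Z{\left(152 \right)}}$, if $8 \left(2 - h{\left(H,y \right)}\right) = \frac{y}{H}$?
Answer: $\frac{457251181}{504480704} \approx 0.90638$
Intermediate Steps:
$Z{\left(g \right)} = 2 g \left(-89 + g\right)$ ($Z{\left(g \right)} = \left(-89 + g\right) 2 g = 2 g \left(-89 + g\right)$)
$h{\left(H,y \right)} = 2 - \frac{y}{8 H}$ ($h{\left(H,y \right)} = 2 - \frac{y \frac{1}{H}}{8} = 2 - \frac{y}{8 H}$)
$\frac{h{\left(188,219 \right)}}{-17654} + \frac{17361}{Z{\left(152 \right)}} = \frac{2 - \frac{219}{8 \cdot 188}}{-17654} + \frac{17361}{2 \cdot 152 \left(-89 + 152\right)} = \left(2 - \frac{219}{8} \cdot \frac{1}{188}\right) \left(- \frac{1}{17654}\right) + \frac{17361}{2 \cdot 152 \cdot 63} = \left(2 - \frac{219}{1504}\right) \left(- \frac{1}{17654}\right) + \frac{17361}{19152} = \frac{2789}{1504} \left(- \frac{1}{17654}\right) + 17361 \cdot \frac{1}{19152} = - \frac{2789}{26551616} + \frac{1929}{2128} = \frac{457251181}{504480704}$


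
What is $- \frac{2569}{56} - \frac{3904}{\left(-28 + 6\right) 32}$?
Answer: $- \frac{3549}{88} \approx -40.33$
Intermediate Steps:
$- \frac{2569}{56} - \frac{3904}{\left(-28 + 6\right) 32} = \left(-2569\right) \frac{1}{56} - \frac{3904}{\left(-22\right) 32} = - \frac{367}{8} - \frac{3904}{-704} = - \frac{367}{8} - - \frac{61}{11} = - \frac{367}{8} + \frac{61}{11} = - \frac{3549}{88}$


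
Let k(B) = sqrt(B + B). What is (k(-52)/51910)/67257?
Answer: I*sqrt(26)/1745655435 ≈ 2.921e-9*I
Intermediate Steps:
k(B) = sqrt(2)*sqrt(B) (k(B) = sqrt(2*B) = sqrt(2)*sqrt(B))
(k(-52)/51910)/67257 = ((sqrt(2)*sqrt(-52))/51910)/67257 = ((sqrt(2)*(2*I*sqrt(13)))*(1/51910))*(1/67257) = ((2*I*sqrt(26))*(1/51910))*(1/67257) = (I*sqrt(26)/25955)*(1/67257) = I*sqrt(26)/1745655435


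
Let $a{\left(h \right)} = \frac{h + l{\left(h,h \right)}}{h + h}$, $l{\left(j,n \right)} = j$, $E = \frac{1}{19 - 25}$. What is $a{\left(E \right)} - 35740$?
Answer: $-35739$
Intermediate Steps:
$E = - \frac{1}{6}$ ($E = \frac{1}{-6} = - \frac{1}{6} \approx -0.16667$)
$a{\left(h \right)} = 1$ ($a{\left(h \right)} = \frac{h + h}{h + h} = \frac{2 h}{2 h} = 2 h \frac{1}{2 h} = 1$)
$a{\left(E \right)} - 35740 = 1 - 35740 = -35739$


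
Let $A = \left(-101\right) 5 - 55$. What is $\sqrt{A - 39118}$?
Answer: $i \sqrt{39678} \approx 199.19 i$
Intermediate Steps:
$A = -560$ ($A = -505 - 55 = -560$)
$\sqrt{A - 39118} = \sqrt{-560 - 39118} = \sqrt{-39678} = i \sqrt{39678}$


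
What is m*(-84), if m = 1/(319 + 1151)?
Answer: -2/35 ≈ -0.057143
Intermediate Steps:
m = 1/1470 ≈ 0.00068027
m*(-84) = (1/1470)*(-84) = -2/35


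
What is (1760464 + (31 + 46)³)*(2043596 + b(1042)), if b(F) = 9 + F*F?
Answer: 6937801684893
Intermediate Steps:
b(F) = 9 + F²
(1760464 + (31 + 46)³)*(2043596 + b(1042)) = (1760464 + (31 + 46)³)*(2043596 + (9 + 1042²)) = (1760464 + 77³)*(2043596 + (9 + 1085764)) = (1760464 + 456533)*(2043596 + 1085773) = 2216997*3129369 = 6937801684893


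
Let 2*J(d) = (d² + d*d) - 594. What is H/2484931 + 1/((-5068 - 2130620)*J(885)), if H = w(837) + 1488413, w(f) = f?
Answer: 2490159934898027069/4155028112937561984 ≈ 0.59931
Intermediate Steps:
J(d) = -297 + d² (J(d) = ((d² + d*d) - 594)/2 = ((d² + d²) - 594)/2 = (2*d² - 594)/2 = (-594 + 2*d²)/2 = -297 + d²)
H = 1489250 (H = 837 + 1488413 = 1489250)
H/2484931 + 1/((-5068 - 2130620)*J(885)) = 1489250/2484931 + 1/((-5068 - 2130620)*(-297 + 885²)) = 1489250*(1/2484931) + 1/((-2135688)*(-297 + 783225)) = 1489250/2484931 - 1/2135688/782928 = 1489250/2484931 - 1/2135688*1/782928 = 1489250/2484931 - 1/1672089934464 = 2490159934898027069/4155028112937561984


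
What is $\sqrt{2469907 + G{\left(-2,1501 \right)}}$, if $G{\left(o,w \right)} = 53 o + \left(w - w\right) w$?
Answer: $\sqrt{2469801} \approx 1571.6$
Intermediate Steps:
$G{\left(o,w \right)} = 53 o$ ($G{\left(o,w \right)} = 53 o + 0 w = 53 o + 0 = 53 o$)
$\sqrt{2469907 + G{\left(-2,1501 \right)}} = \sqrt{2469907 + 53 \left(-2\right)} = \sqrt{2469907 - 106} = \sqrt{2469801}$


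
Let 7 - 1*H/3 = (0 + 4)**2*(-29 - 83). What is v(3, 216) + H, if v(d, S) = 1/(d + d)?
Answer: 32383/6 ≈ 5397.2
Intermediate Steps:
v(d, S) = 1/(2*d)
H = 5397 (H = 21 - 3*(0 + 4)**2*(-29 - 83) = 21 - 3*4**2*(-112) = 21 - 48*(-112) = 21 - 3*(-1792) = 21 + 5376 = 5397)
v(3, 216) + H = (1/2)/3 + 5397 = (1/2)*(1/3) + 5397 = 1/6 + 5397 = 32383/6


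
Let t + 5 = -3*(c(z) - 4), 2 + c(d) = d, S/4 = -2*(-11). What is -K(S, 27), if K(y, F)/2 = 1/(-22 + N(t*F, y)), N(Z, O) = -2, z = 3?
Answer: 1/12 ≈ 0.083333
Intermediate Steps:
S = 88 (S = 4*(-2*(-11)) = 4*22 = 88)
c(d) = -2 + d
t = 4 (t = -5 - 3*((-2 + 3) - 4) = -5 - 3*(1 - 4) = -5 - 3*(-3) = -5 + 9 = 4)
K(y, F) = -1/12 (K(y, F) = 2/(-22 - 2) = 2/(-24) = 2*(-1/24) = -1/12)
-K(S, 27) = -1*(-1/12) = 1/12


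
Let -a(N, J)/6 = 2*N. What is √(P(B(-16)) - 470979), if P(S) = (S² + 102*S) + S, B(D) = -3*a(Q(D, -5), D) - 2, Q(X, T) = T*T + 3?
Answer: 5*√25787 ≈ 802.92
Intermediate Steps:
Q(X, T) = 3 + T² (Q(X, T) = T² + 3 = 3 + T²)
a(N, J) = -12*N
B(D) = 1006 (B(D) = -(-36)*(3 + (-5)²) - 2 = -(-36)*(3 + 25) - 2 = -(-36)*28 - 2 = -3*(-336) - 2 = 1008 - 2 = 1006)
P(S) = S² + 103*S
√(P(B(-16)) - 470979) = √(1006*(103 + 1006) - 470979) = √(1006*1109 - 470979) = √(1115654 - 470979) = √644675 = 5*√25787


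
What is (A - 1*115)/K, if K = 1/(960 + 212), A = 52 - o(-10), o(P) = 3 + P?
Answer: -65632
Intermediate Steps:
A = 59 (A = 52 - (3 - 10) = 52 - 1*(-7) = 52 + 7 = 59)
K = 1/1172 ≈ 0.00085324
(A - 1*115)/K = (59 - 1*115)/(1/1172) = (59 - 115)*1172 = -56*1172 = -65632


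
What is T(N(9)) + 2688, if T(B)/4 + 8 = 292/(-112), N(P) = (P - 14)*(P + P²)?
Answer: 18519/7 ≈ 2645.6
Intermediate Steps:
N(P) = (-14 + P)*(P + P²)
T(B) = -297/7 (T(B) = -32 + 4*(292/(-112)) = -32 + 4*(292*(-1/112)) = -32 + 4*(-73/28) = -32 - 73/7 = -297/7)
T(N(9)) + 2688 = -297/7 + 2688 = 18519/7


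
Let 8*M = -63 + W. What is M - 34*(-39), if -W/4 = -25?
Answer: 10645/8 ≈ 1330.6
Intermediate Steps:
W = 100 (W = -4*(-25) = 100)
M = 37/8 (M = (-63 + 100)/8 = (⅛)*37 = 37/8 ≈ 4.6250)
M - 34*(-39) = 37/8 - 34*(-39) = 37/8 + 1326 = 10645/8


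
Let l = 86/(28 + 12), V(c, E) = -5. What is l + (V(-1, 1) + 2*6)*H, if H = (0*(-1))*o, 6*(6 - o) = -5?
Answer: 43/20 ≈ 2.1500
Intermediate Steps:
o = 41/6 (o = 6 - ⅙*(-5) = 6 + ⅚ = 41/6 ≈ 6.8333)
l = 43/20 (l = 86/40 = 86*(1/40) = 43/20 ≈ 2.1500)
H = 0 (H = (0*(-1))*(41/6) = 0*(41/6) = 0)
l + (V(-1, 1) + 2*6)*H = 43/20 + (-5 + 2*6)*0 = 43/20 + (-5 + 12)*0 = 43/20 + 7*0 = 43/20 + 0 = 43/20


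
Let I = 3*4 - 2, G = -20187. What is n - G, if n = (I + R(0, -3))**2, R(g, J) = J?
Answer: 20236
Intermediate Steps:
I = 10 (I = 12 - 2 = 10)
n = 49 (n = (10 - 3)**2 = 7**2 = 49)
n - G = 49 - 1*(-20187) = 49 + 20187 = 20236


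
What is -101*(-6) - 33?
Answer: 573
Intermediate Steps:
-101*(-6) - 33 = 606 - 33 = 573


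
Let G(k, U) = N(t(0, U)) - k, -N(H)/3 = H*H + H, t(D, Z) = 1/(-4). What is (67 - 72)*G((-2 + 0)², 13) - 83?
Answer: -1053/16 ≈ -65.813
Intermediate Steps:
t(D, Z) = -¼
N(H) = -3*H - 3*H² (N(H) = -3*(H*H + H) = -3*(H² + H) = -3*(H + H²) = -3*H - 3*H²)
G(k, U) = 9/16 - k (G(k, U) = -3*(-¼)*(1 - ¼) - k = -3*(-¼)*¾ - k = 9/16 - k)
(67 - 72)*G((-2 + 0)², 13) - 83 = (67 - 72)*(9/16 - (-2 + 0)²) - 83 = -5*(9/16 - 1*(-2)²) - 83 = -5*(9/16 - 1*4) - 83 = -5*(9/16 - 4) - 83 = -5*(-55/16) - 83 = 275/16 - 83 = -1053/16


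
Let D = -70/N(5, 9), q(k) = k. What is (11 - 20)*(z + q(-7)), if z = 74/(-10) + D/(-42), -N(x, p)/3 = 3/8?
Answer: 2144/15 ≈ 142.93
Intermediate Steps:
N(x, p) = -9/8
D = 560/9 (D = -70/(-9/8) = -70*(-8/9) = 560/9 ≈ 62.222)
z = -1199/135 (z = 74/(-10) + (560/9)/(-42) = 74*(-⅒) + (560/9)*(-1/42) = -37/5 - 40/27 = -1199/135 ≈ -8.8815)
(11 - 20)*(z + q(-7)) = (11 - 20)*(-1199/135 - 7) = -9*(-2144/135) = 2144/15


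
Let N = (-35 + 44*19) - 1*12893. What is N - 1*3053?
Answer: -15145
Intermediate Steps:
N = -12092 (N = (-35 + 836) - 12893 = 801 - 12893 = -12092)
N - 1*3053 = -12092 - 1*3053 = -12092 - 3053 = -15145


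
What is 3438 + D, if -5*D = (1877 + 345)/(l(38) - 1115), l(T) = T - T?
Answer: 19169072/5575 ≈ 3438.4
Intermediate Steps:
l(T) = 0
D = 2222/5575 (D = -(1877 + 345)/(5*(0 - 1115)) = -2222/(5*(-1115)) = -2222*(-1)/(5*1115) = -⅕*(-2222/1115) = 2222/5575 ≈ 0.39856)
3438 + D = 3438 + 2222/5575 = 19169072/5575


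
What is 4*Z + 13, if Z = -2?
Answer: 5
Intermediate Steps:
4*Z + 13 = 4*(-2) + 13 = -8 + 13 = 5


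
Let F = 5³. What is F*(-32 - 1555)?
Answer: -198375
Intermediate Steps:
F = 125
F*(-32 - 1555) = 125*(-32 - 1555) = 125*(-1587) = -198375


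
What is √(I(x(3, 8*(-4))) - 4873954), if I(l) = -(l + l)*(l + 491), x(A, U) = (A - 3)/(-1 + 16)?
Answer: I*√4873954 ≈ 2207.7*I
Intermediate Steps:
x(A, U) = -⅕ + A/15 (x(A, U) = (-3 + A)/15 = (-3 + A)*(1/15) = -⅕ + A/15)
I(l) = -2*l*(491 + l)
√(I(x(3, 8*(-4))) - 4873954) = √(-2*(-⅕ + (1/15)*3)*(491 + (-⅕ + (1/15)*3)) - 4873954) = √(-2*(-⅕ + ⅕)*(491 + (-⅕ + ⅕)) - 4873954) = √(-2*0*(491 + 0) - 4873954) = √(-2*0*491 - 4873954) = √(0 - 4873954) = √(-4873954) = I*√4873954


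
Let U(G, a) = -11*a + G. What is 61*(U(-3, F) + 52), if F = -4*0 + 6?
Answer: -1037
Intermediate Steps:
F = 6 (F = 0 + 6 = 6)
U(G, a) = G - 11*a
61*(U(-3, F) + 52) = 61*((-3 - 11*6) + 52) = 61*((-3 - 66) + 52) = 61*(-69 + 52) = 61*(-17) = -1037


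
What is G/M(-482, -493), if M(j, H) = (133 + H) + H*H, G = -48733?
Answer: -48733/242689 ≈ -0.20080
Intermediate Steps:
M(j, H) = 133 + H + H² (M(j, H) = (133 + H) + H² = 133 + H + H²)
G/M(-482, -493) = -48733/(133 - 493 + (-493)²) = -48733/(133 - 493 + 243049) = -48733/242689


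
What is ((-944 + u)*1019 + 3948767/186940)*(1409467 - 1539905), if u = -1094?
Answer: 25319219867503947/93470 ≈ 2.7088e+11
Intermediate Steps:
((-944 + u)*1019 + 3948767/186940)*(1409467 - 1539905) = ((-944 - 1094)*1019 + 3948767/186940)*(1409467 - 1539905) = (-2038*1019 + 3948767*(1/186940))*(-130438) = (-2076722 + 3948767/186940)*(-130438) = -388218461913/186940*(-130438) = 25319219867503947/93470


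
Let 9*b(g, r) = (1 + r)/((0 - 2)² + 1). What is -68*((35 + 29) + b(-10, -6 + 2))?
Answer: -65212/15 ≈ -4347.5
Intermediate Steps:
b(g, r) = 1/45 + r/45 (b(g, r) = ((1 + r)/((0 - 2)² + 1))/9 = ((1 + r)/((-2)² + 1))/9 = ((1 + r)/(4 + 1))/9 = ((1 + r)/5)/9 = ((1 + r)*(⅕))/9 = (⅕ + r/5)/9 = 1/45 + r/45)
-68*((35 + 29) + b(-10, -6 + 2)) = -68*((35 + 29) + (1/45 + (-6 + 2)/45)) = -68*(64 + (1/45 + (1/45)*(-4))) = -68*(64 + (1/45 - 4/45)) = -68*(64 - 1/15) = -68*959/15 = -65212/15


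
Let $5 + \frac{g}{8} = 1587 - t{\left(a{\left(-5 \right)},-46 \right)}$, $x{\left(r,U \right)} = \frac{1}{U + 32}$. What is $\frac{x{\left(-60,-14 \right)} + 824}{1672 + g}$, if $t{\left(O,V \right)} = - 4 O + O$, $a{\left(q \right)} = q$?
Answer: $\frac{14833}{255744} \approx 0.057999$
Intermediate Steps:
$x{\left(r,U \right)} = \frac{1}{32 + U}$
$t{\left(O,V \right)} = - 3 O$
$g = 12536$ ($g = -40 + 8 \left(1587 - \left(-3\right) \left(-5\right)\right) = -40 + 8 \left(1587 - 15\right) = -40 + 8 \cdot 1572 = -40 + 12576 = 12536$)
$\frac{x{\left(-60,-14 \right)} + 824}{1672 + g} = \frac{\frac{1}{32 - 14} + 824}{1672 + 12536} = \frac{\frac{1}{18} + 824}{14208} = \left(\frac{1}{18} + 824\right) \frac{1}{14208} = \frac{14833}{18} \cdot \frac{1}{14208} = \frac{14833}{255744}$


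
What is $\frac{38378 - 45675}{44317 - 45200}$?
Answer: $\frac{7297}{883} \approx 8.2639$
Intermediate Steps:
$\frac{38378 - 45675}{44317 - 45200} = - \frac{7297}{-883} = \left(-7297\right) \left(- \frac{1}{883}\right) = \frac{7297}{883}$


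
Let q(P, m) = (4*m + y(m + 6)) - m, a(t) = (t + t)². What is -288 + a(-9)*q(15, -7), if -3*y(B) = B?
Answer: -6984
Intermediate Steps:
y(B) = -B/3
a(t) = 4*t² (a(t) = (2*t)² = 4*t²)
q(P, m) = -2 + 8*m/3 (q(P, m) = (4*m - (m + 6)/3) - m = (4*m - (6 + m)/3) - m = (4*m + (-2 - m/3)) - m = (-2 + 11*m/3) - m = -2 + 8*m/3)
-288 + a(-9)*q(15, -7) = -288 + (4*(-9)²)*(-2 + (8/3)*(-7)) = -288 + (4*81)*(-2 - 56/3) = -288 + 324*(-62/3) = -288 - 6696 = -6984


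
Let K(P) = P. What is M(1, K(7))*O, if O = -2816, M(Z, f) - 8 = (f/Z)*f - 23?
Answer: -95744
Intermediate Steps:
M(Z, f) = -15 + f²/Z (M(Z, f) = 8 + ((f/Z)*f - 23) = 8 + (f²/Z - 23) = 8 + (-23 + f²/Z) = -15 + f²/Z)
M(1, K(7))*O = (-15 + 7²/1)*(-2816) = (-15 + 1*49)*(-2816) = (-15 + 49)*(-2816) = 34*(-2816) = -95744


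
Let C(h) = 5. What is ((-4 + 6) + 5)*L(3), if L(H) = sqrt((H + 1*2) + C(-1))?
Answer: 7*sqrt(10) ≈ 22.136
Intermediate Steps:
L(H) = sqrt(7 + H) (L(H) = sqrt((H + 1*2) + 5) = sqrt((H + 2) + 5) = sqrt((2 + H) + 5) = sqrt(7 + H))
((-4 + 6) + 5)*L(3) = ((-4 + 6) + 5)*sqrt(7 + 3) = (2 + 5)*sqrt(10) = 7*sqrt(10)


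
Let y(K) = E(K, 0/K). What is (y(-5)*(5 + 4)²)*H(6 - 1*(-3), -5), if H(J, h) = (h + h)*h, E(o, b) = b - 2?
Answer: -8100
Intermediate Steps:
E(o, b) = -2 + b
y(K) = -2 (y(K) = -2 + 0/K = -2 + 0 = -2)
H(J, h) = 2*h² (H(J, h) = (2*h)*h = 2*h²)
(y(-5)*(5 + 4)²)*H(6 - 1*(-3), -5) = (-2*(5 + 4)²)*(2*(-5)²) = (-2*9²)*(2*25) = -2*81*50 = -162*50 = -8100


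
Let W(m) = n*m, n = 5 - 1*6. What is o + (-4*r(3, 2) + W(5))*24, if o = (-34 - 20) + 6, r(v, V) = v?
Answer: -456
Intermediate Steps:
n = -1 (n = 5 - 6 = -1)
W(m) = -m
o = -48 (o = -54 + 6 = -48)
o + (-4*r(3, 2) + W(5))*24 = -48 + (-4*3 - 1*5)*24 = -48 + (-12 - 5)*24 = -48 - 17*24 = -48 - 408 = -456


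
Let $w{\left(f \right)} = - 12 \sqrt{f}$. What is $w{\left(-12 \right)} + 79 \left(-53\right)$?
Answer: $-4187 - 24 i \sqrt{3} \approx -4187.0 - 41.569 i$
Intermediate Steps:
$w{\left(-12 \right)} + 79 \left(-53\right) = - 12 \sqrt{-12} + 79 \left(-53\right) = - 12 \cdot 2 i \sqrt{3} - 4187 = - 24 i \sqrt{3} - 4187 = -4187 - 24 i \sqrt{3}$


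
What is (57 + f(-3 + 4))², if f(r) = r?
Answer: 3364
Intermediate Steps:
(57 + f(-3 + 4))² = (57 + (-3 + 4))² = (57 + 1)² = 58² = 3364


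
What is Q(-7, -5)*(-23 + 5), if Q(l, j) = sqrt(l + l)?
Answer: -18*I*sqrt(14) ≈ -67.35*I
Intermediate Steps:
Q(l, j) = sqrt(2)*sqrt(l) (Q(l, j) = sqrt(2*l) = sqrt(2)*sqrt(l))
Q(-7, -5)*(-23 + 5) = (sqrt(2)*sqrt(-7))*(-23 + 5) = (sqrt(2)*(I*sqrt(7)))*(-18) = (I*sqrt(14))*(-18) = -18*I*sqrt(14)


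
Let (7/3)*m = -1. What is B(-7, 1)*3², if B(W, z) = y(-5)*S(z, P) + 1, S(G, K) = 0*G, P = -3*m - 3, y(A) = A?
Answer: 9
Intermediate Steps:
m = -3/7 (m = (3/7)*(-1) = -3/7 ≈ -0.42857)
P = -12/7 (P = -3*(-3/7) - 3 = 9/7 - 3 = -12/7 ≈ -1.7143)
S(G, K) = 0
B(W, z) = 1 (B(W, z) = -5*0 + 1 = 0 + 1 = 1)
B(-7, 1)*3² = 1*3² = 1*9 = 9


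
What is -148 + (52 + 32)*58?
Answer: 4724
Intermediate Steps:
-148 + (52 + 32)*58 = -148 + 84*58 = -148 + 4872 = 4724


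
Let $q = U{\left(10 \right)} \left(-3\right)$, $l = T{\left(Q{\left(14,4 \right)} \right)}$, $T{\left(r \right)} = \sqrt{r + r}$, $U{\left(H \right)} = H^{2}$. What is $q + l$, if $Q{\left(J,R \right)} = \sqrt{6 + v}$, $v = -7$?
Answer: $-299 + i \approx -299.0 + 1.0 i$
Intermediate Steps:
$Q{\left(J,R \right)} = i$ ($Q{\left(J,R \right)} = \sqrt{6 - 7} = \sqrt{-1} = i$)
$T{\left(r \right)} = \sqrt{2} \sqrt{r}$ ($T{\left(r \right)} = \sqrt{2 r} = \sqrt{2} \sqrt{r}$)
$l = \sqrt{2} \sqrt{i} \approx 1.0 + 1.0 i$
$q = -300$ ($q = 10^{2} \left(-3\right) = 100 \left(-3\right) = -300$)
$q + l = -300 + \left(1 + i\right) = -299 + i$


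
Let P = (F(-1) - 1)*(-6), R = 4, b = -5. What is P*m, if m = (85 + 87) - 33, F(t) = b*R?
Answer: 17514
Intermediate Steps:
F(t) = -20 (F(t) = -5*4 = -20)
P = 126 (P = (-20 - 1)*(-6) = -21*(-6) = 126)
m = 139 (m = 172 - 33 = 139)
P*m = 126*139 = 17514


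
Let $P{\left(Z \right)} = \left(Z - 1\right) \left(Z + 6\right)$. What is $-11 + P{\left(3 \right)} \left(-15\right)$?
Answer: $-281$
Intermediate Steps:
$P{\left(Z \right)} = \left(-1 + Z\right) \left(6 + Z\right)$
$-11 + P{\left(3 \right)} \left(-15\right) = -11 + \left(-6 + 3^{2} + 5 \cdot 3\right) \left(-15\right) = -11 + \left(-6 + 9 + 15\right) \left(-15\right) = -11 + 18 \left(-15\right) = -11 - 270 = -281$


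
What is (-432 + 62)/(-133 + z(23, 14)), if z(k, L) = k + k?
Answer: 370/87 ≈ 4.2529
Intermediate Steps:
z(k, L) = 2*k
(-432 + 62)/(-133 + z(23, 14)) = (-432 + 62)/(-133 + 2*23) = -370/(-133 + 46) = -370/(-87) = -370*(-1/87) = 370/87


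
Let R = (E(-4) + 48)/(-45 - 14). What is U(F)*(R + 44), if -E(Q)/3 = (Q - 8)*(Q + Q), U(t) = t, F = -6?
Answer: -17016/59 ≈ -288.41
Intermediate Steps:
E(Q) = -6*Q*(-8 + Q) (E(Q) = -3*(Q - 8)*(Q + Q) = -3*(-8 + Q)*2*Q = -6*Q*(-8 + Q))
R = 240/59 (R = (6*(-4)*(8 - 1*(-4)) + 48)/(-45 - 14) = (6*(-4)*(8 + 4) + 48)/(-59) = (6*(-4)*12 + 48)*(-1/59) = (-288 + 48)*(-1/59) = -240*(-1/59) = 240/59 ≈ 4.0678)
U(F)*(R + 44) = -6*(240/59 + 44) = -6*2836/59 = -17016/59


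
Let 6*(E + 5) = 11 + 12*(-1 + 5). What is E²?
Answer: 841/36 ≈ 23.361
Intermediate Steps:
E = 29/6 (E = -5 + (11 + 12*(-1 + 5))/6 = -5 + (11 + 12*4)/6 = -5 + (11 + 48)/6 = -5 + (⅙)*59 = -5 + 59/6 = 29/6 ≈ 4.8333)
E² = (29/6)² = 841/36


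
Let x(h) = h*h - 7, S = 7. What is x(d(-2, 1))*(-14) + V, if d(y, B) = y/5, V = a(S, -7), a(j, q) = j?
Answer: 2569/25 ≈ 102.76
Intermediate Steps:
V = 7
d(y, B) = y/5 (d(y, B) = y*(⅕) = y/5)
x(h) = -7 + h² (x(h) = h² - 7 = -7 + h²)
x(d(-2, 1))*(-14) + V = (-7 + ((⅕)*(-2))²)*(-14) + 7 = (-7 + (-⅖)²)*(-14) + 7 = (-7 + 4/25)*(-14) + 7 = -171/25*(-14) + 7 = 2394/25 + 7 = 2569/25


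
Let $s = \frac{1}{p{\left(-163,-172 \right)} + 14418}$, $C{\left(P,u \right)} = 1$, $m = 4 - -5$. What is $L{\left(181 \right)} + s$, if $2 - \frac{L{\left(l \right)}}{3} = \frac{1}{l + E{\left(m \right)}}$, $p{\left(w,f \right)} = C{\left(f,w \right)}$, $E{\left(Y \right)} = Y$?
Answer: $\frac{16394593}{2739610} \approx 5.9843$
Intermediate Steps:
$m = 9$ ($m = 4 + 5 = 9$)
$p{\left(w,f \right)} = 1$
$L{\left(l \right)} = 6 - \frac{3}{9 + l}$ ($L{\left(l \right)} = 6 - \frac{3}{l + 9} = 6 - \frac{3}{9 + l}$)
$s = \frac{1}{14419}$ ($s = \frac{1}{1 + 14418} = \frac{1}{14419} \approx 6.9353 \cdot 10^{-5}$)
$L{\left(181 \right)} + s = \frac{3 \left(17 + 2 \cdot 181\right)}{9 + 181} + \frac{1}{14419} = \frac{3 \left(17 + 362\right)}{190} + \frac{1}{14419} = 3 \cdot \frac{1}{190} \cdot 379 + \frac{1}{14419} = \frac{1137}{190} + \frac{1}{14419} = \frac{16394593}{2739610}$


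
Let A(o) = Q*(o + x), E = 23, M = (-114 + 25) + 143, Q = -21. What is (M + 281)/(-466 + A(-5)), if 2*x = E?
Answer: -134/241 ≈ -0.55602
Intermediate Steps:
M = 54 (M = -89 + 143 = 54)
x = 23/2 (x = (½)*23 = 23/2 ≈ 11.500)
A(o) = -483/2 - 21*o (A(o) = -21*(o + 23/2) = -21*(23/2 + o) = -483/2 - 21*o)
(M + 281)/(-466 + A(-5)) = (54 + 281)/(-466 + (-483/2 - 21*(-5))) = 335/(-466 + (-483/2 + 105)) = 335/(-466 - 273/2) = 335/(-1205/2) = 335*(-2/1205) = -134/241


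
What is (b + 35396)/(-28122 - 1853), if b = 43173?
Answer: -78569/29975 ≈ -2.6212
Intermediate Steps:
(b + 35396)/(-28122 - 1853) = (43173 + 35396)/(-28122 - 1853) = 78569/(-29975) = 78569*(-1/29975) = -78569/29975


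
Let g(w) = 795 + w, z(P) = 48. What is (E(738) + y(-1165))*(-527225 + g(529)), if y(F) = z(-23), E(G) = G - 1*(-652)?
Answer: -756245638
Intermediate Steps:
E(G) = 652 + G (E(G) = G + 652 = 652 + G)
y(F) = 48
(E(738) + y(-1165))*(-527225 + g(529)) = ((652 + 738) + 48)*(-527225 + (795 + 529)) = (1390 + 48)*(-527225 + 1324) = 1438*(-525901) = -756245638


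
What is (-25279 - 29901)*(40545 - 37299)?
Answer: -179114280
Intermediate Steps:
(-25279 - 29901)*(40545 - 37299) = -55180*3246 = -179114280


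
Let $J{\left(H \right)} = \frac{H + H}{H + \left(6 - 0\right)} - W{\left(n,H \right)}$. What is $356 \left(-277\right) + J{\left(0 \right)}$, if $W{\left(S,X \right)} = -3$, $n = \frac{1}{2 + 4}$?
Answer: $-98609$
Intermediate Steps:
$n = \frac{1}{6} \approx 0.16667$
$J{\left(H \right)} = 3 + \frac{2 H}{6 + H}$ ($J{\left(H \right)} = \frac{H + H}{H + \left(6 - 0\right)} - -3 = \frac{2 H}{H + \left(6 + 0\right)} + 3 = \frac{2 H}{H + 6} + 3 = \frac{2 H}{6 + H} + 3 = 3 + \frac{2 H}{6 + H}$)
$356 \left(-277\right) + J{\left(0 \right)} = 356 \left(-277\right) + \frac{18 + 5 \cdot 0}{6 + 0} = -98612 + \frac{18 + 0}{6} = -98612 + \frac{1}{6} \cdot 18 = -98612 + 3 = -98609$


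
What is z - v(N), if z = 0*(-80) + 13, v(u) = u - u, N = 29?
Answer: 13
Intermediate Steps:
v(u) = 0
z = 13 (z = 0 + 13 = 13)
z - v(N) = 13 - 1*0 = 13 + 0 = 13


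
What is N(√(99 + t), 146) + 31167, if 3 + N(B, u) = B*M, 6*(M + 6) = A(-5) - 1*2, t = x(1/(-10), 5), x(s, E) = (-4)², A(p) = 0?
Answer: 31164 - 19*√115/3 ≈ 31096.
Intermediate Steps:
x(s, E) = 16
t = 16
M = -19/3 (M = -6 + (0 - 1*2)/6 = -6 + (0 - 2)/6 = -6 + (⅙)*(-2) = -6 - ⅓ = -19/3 ≈ -6.3333)
N(B, u) = -3 - 19*B/3 (N(B, u) = -3 + B*(-19/3) = -3 - 19*B/3)
N(√(99 + t), 146) + 31167 = (-3 - 19*√(99 + 16)/3) + 31167 = (-3 - 19*√115/3) + 31167 = 31164 - 19*√115/3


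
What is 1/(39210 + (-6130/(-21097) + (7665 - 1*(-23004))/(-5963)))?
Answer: 125801411/4932062854607 ≈ 2.5507e-5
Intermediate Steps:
1/(39210 + (-6130/(-21097) + (7665 - 1*(-23004))/(-5963))) = 1/(39210 + (-6130*(-1/21097) + (7665 + 23004)*(-1/5963))) = 1/(39210 + (6130/21097 + 30669*(-1/5963))) = 1/(39210 + (6130/21097 - 30669/5963)) = 1/(39210 - 610470703/125801411) = 1/(4932062854607/125801411) = 125801411/4932062854607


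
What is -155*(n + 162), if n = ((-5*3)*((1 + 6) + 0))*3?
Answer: 23715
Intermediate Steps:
n = -315 (n = -15*(7 + 0)*3 = -15*7*3 = -105*3 = -315)
-155*(n + 162) = -155*(-315 + 162) = -155*(-153) = 23715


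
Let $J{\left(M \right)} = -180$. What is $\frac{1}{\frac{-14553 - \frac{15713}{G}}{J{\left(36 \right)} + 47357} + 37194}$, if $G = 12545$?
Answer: $\frac{591835465}{22012545702112} \approx 2.6886 \cdot 10^{-5}$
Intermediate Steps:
$\frac{1}{\frac{-14553 - \frac{15713}{G}}{J{\left(36 \right)} + 47357} + 37194} = \frac{1}{\frac{-14553 - \frac{15713}{12545}}{-180 + 47357} + 37194} = \frac{1}{\frac{-14553 - \frac{15713}{12545}}{47177} + 37194} = \frac{1}{\left(-14553 - \frac{15713}{12545}\right) \frac{1}{47177} + 37194} = \frac{1}{\left(- \frac{182583098}{12545}\right) \frac{1}{47177} + 37194} = \frac{1}{- \frac{182583098}{591835465} + 37194} = \frac{1}{\frac{22012545702112}{591835465}} = \frac{591835465}{22012545702112}$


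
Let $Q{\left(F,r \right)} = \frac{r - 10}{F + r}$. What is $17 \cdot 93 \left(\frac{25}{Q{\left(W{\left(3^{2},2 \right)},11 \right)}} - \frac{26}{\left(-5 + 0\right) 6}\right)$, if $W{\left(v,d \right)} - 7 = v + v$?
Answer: $\frac{7121351}{5} \approx 1.4243 \cdot 10^{6}$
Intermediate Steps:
$W{\left(v,d \right)} = 7 + 2 v$ ($W{\left(v,d \right)} = 7 + \left(v + v\right) = 7 + 2 v$)
$Q{\left(F,r \right)} = \frac{-10 + r}{F + r}$
$17 \cdot 93 \left(\frac{25}{Q{\left(W{\left(3^{2},2 \right)},11 \right)}} - \frac{26}{\left(-5 + 0\right) 6}\right) = 17 \cdot 93 \left(\frac{25}{\frac{1}{\left(7 + 2 \cdot 3^{2}\right) + 11} \left(-10 + 11\right)} - \frac{26}{\left(-5 + 0\right) 6}\right) = 1581 \left(\frac{25}{\frac{1}{\left(7 + 2 \cdot 9\right) + 11} \cdot 1} - \frac{26}{\left(-5\right) 6}\right) = 1581 \left(\frac{25}{\frac{1}{\left(7 + 18\right) + 11} \cdot 1} - \frac{26}{-30}\right) = 1581 \left(\frac{25}{\frac{1}{25 + 11} \cdot 1} - - \frac{13}{15}\right) = 1581 \left(\frac{25}{\frac{1}{36} \cdot 1} + \frac{13}{15}\right) = 1581 \left(25 \frac{1}{\frac{1}{36}} + \frac{13}{15}\right) = 1581 \left(25 \cdot 36 + \frac{13}{15}\right) = 1581 \left(900 + \frac{13}{15}\right) = 1581 \cdot \frac{13513}{15} = \frac{7121351}{5}$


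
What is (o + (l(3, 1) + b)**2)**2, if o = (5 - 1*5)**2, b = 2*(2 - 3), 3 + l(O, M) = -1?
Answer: 1296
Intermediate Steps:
l(O, M) = -4 (l(O, M) = -3 - 1 = -4)
b = -2 (b = 2*(-1) = -2)
o = 0 (o = (5 - 5)**2 = 0**2 = 0)
(o + (l(3, 1) + b)**2)**2 = (0 + (-4 - 2)**2)**2 = (0 + (-6)**2)**2 = (0 + 36)**2 = 36**2 = 1296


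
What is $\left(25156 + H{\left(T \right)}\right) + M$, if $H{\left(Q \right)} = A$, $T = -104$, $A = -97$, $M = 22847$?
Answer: $47906$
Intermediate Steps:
$H{\left(Q \right)} = -97$
$\left(25156 + H{\left(T \right)}\right) + M = \left(25156 - 97\right) + 22847 = 25059 + 22847 = 47906$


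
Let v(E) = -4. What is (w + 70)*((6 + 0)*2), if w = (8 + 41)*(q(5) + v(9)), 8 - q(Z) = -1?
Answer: 3780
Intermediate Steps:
q(Z) = 9 (q(Z) = 8 - 1*(-1) = 8 + 1 = 9)
w = 245 (w = (8 + 41)*(9 - 4) = 49*5 = 245)
(w + 70)*((6 + 0)*2) = (245 + 70)*((6 + 0)*2) = 315*(6*2) = 315*12 = 3780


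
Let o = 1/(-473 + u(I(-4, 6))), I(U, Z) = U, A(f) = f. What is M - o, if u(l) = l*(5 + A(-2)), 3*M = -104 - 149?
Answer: -122702/1455 ≈ -84.331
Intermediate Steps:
M = -253/3 (M = (-104 - 149)/3 = (⅓)*(-253) = -253/3 ≈ -84.333)
u(l) = 3*l (u(l) = l*(5 - 2) = l*3 = 3*l)
o = -1/485 (o = 1/(-473 + 3*(-4)) = 1/(-473 - 12) = 1/(-485) = -1/485 ≈ -0.0020619)
M - o = -253/3 - 1*(-1/485) = -253/3 + 1/485 = -122702/1455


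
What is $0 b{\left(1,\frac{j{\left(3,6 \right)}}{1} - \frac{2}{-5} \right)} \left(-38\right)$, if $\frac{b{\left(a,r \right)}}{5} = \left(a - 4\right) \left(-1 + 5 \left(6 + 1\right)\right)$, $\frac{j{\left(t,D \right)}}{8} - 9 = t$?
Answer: $0$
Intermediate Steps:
$j{\left(t,D \right)} = 72 + 8 t$
$b{\left(a,r \right)} = -680 + 170 a$ ($b{\left(a,r \right)} = 5 \left(a - 4\right) \left(-1 + 5 \left(6 + 1\right)\right) = 5 \left(-4 + a\right) \left(-1 + 5 \cdot 7\right) = 5 \left(-4 + a\right) \left(-1 + 35\right) = 5 \left(-4 + a\right) 34 = 5 \left(-136 + 34 a\right) = -680 + 170 a$)
$0 b{\left(1,\frac{j{\left(3,6 \right)}}{1} - \frac{2}{-5} \right)} \left(-38\right) = 0 \left(-680 + 170 \cdot 1\right) \left(-38\right) = 0 \left(-680 + 170\right) \left(-38\right) = 0 \left(-510\right) \left(-38\right) = 0 \left(-38\right) = 0$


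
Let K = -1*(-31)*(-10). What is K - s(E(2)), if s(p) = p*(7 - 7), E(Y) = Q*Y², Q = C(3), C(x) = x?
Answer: -310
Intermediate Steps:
Q = 3
E(Y) = 3*Y²
s(p) = 0 (s(p) = p*0 = 0)
K = -310 (K = 31*(-10) = -310)
K - s(E(2)) = -310 - 1*0 = -310 + 0 = -310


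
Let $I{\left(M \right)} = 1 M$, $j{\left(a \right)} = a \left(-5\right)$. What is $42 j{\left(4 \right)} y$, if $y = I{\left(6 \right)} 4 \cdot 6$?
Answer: $-120960$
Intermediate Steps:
$j{\left(a \right)} = - 5 a$
$I{\left(M \right)} = M$
$y = 144$ ($y = 6 \cdot 4 \cdot 6 = 24 \cdot 6 = 144$)
$42 j{\left(4 \right)} y = 42 \left(\left(-5\right) 4\right) 144 = 42 \left(-20\right) 144 = \left(-840\right) 144 = -120960$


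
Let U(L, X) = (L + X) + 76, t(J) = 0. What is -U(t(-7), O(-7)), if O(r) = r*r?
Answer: -125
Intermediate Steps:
O(r) = r²
U(L, X) = 76 + L + X
-U(t(-7), O(-7)) = -(76 + 0 + (-7)²) = -(76 + 0 + 49) = -1*125 = -125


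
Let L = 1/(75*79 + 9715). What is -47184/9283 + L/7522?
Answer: -5550918261437/1092089994640 ≈ -5.0828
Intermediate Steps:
L = 1/15640 (L = 1/(5925 + 9715) = 1/15640 ≈ 6.3939e-5)
-47184/9283 + L/7522 = -47184/9283 + (1/15640)/7522 = -47184*1/9283 + (1/15640)*(1/7522) = -47184/9283 + 1/117644080 = -5550918261437/1092089994640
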